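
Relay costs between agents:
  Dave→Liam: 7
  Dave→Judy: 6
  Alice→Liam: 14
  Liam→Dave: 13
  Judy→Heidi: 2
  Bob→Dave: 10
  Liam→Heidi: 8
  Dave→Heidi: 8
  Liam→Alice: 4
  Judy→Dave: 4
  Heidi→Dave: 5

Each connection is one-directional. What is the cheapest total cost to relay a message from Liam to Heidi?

8

Candidate routes:
Liam - Heidi: 8
Liam - Dave - Heidi: 13 + 8 = 21
Liam - Dave - Judy - Heidi: 13 + 6 + 2 = 21
Shortest: 8.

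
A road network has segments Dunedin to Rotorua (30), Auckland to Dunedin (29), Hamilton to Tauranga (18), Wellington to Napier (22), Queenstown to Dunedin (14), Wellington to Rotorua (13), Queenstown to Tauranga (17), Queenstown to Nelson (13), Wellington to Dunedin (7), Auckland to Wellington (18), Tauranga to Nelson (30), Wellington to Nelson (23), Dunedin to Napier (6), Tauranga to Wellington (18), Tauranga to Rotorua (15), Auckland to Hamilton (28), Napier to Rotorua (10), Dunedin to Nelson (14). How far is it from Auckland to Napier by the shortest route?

Comparing a few candidate routes:
Auckland -> Wellington -> Dunedin -> Napier: 18 + 7 + 6 = 31
Auckland -> Dunedin -> Wellington -> Napier: 29 + 7 + 22 = 58
Auckland -> Wellington -> Napier: 18 + 22 = 40
Auckland -> Dunedin -> Napier: 29 + 6 = 35
Auckland -> Wellington -> Rotorua -> Napier: 18 + 13 + 10 = 41
The minimum is 31.

31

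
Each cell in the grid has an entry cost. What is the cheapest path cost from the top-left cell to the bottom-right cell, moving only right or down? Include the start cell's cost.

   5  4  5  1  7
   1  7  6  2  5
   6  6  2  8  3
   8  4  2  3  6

31

Take r0c0 → r0c1 → r0c2 → r0c3 → r1c3 → r1c4 → r2c4 → r3c4 for a total of 5 + 4 + 5 + 1 + 2 + 5 + 3 + 6 = 31.
(Top row then right column would cost 36.)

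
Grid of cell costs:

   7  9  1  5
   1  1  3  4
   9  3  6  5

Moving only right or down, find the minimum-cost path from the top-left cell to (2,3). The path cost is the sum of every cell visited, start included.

One optimal route is r0c0 -> r1c0 -> r1c1 -> r1c2 -> r1c3 -> r2c3.
Its cost is 7 + 1 + 1 + 3 + 4 + 5 = 21.

21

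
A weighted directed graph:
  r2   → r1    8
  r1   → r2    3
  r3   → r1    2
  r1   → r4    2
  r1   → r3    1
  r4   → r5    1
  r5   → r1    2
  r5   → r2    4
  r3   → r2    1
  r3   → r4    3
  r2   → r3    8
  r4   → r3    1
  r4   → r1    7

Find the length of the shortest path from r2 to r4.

A few of the r2→r4 routes:
r2 → r3 → r4: 8 + 3 = 11
r2 → r3 → r1 → r4: 8 + 2 + 2 = 12
r2 → r1 → r4: 8 + 2 = 10
Best route has total 10.

10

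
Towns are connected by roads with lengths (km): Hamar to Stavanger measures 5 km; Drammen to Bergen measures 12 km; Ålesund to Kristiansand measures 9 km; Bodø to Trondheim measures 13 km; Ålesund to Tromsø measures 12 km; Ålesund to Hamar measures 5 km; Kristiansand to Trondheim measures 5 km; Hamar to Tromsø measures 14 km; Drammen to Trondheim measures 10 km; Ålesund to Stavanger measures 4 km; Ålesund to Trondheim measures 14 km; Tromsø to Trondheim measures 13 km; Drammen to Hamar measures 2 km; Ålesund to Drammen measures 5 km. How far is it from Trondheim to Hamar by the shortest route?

Some routes from Trondheim to Hamar:
Trondheim -> Ålesund -> Hamar: 14 + 5 = 19
Trondheim -> Kristiansand -> Ålesund -> Drammen -> Hamar: 5 + 9 + 5 + 2 = 21
Trondheim -> Drammen -> Hamar: 10 + 2 = 12
Trondheim -> Kristiansand -> Ålesund -> Hamar: 5 + 9 + 5 = 19
Trondheim -> Drammen -> Ålesund -> Hamar: 10 + 5 + 5 = 20
Trondheim -> Ålesund -> Drammen -> Hamar: 14 + 5 + 2 = 21
The minimum is 12 km.

12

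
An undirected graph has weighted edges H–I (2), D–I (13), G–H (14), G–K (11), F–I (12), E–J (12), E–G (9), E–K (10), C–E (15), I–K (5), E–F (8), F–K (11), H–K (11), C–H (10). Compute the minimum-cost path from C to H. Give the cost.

10

Some routes from C to H:
C -> E -> K -> I -> H: 15 + 10 + 5 + 2 = 32
C -> H: 10
C -> E -> K -> H: 15 + 10 + 11 = 36
C -> E -> F -> I -> H: 15 + 8 + 12 + 2 = 37
Shortest: 10.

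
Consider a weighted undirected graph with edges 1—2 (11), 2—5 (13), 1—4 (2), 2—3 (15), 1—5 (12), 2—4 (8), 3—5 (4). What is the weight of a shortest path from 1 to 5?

12

Candidate routes:
1 - 4 - 2 - 5: 2 + 8 + 13 = 23
1 - 4 - 2 - 3 - 5: 2 + 8 + 15 + 4 = 29
1 - 2 - 5: 11 + 13 = 24
1 - 2 - 3 - 5: 11 + 15 + 4 = 30
1 - 5: 12
Shortest: 12.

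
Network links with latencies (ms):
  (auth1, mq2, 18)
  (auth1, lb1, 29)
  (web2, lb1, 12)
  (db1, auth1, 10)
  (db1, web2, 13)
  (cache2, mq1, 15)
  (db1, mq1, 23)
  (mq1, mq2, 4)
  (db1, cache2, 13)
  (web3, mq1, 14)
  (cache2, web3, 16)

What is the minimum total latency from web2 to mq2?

Checking several routes:
web2-lb1-auth1-db1-mq1-mq2: 12 + 29 + 10 + 23 + 4 = 78
web2-db1-auth1-mq2: 13 + 10 + 18 = 41
web2-db1-mq1-mq2: 13 + 23 + 4 = 40
web2-db1-cache2-web3-mq1-mq2: 13 + 13 + 16 + 14 + 4 = 60
web2-lb1-auth1-mq2: 12 + 29 + 18 = 59
web2-db1-cache2-mq1-mq2: 13 + 13 + 15 + 4 = 45
The minimum is 40 ms.

40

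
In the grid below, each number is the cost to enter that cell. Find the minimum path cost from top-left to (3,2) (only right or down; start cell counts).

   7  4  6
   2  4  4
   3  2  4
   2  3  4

Cheapest: [0,0] → [1,0] → [2,0] → [2,1] → [3,1] → [3,2]
  7 + 2 + 3 + 2 + 3 + 4 = 21
For comparison, the top-then-right route costs 29.

21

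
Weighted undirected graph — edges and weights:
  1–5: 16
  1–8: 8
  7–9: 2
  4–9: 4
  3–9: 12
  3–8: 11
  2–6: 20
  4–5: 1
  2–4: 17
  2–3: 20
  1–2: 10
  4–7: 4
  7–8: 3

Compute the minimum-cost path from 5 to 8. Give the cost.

Some routes from 5 to 8:
5→4→7→8: 1 + 4 + 3 = 8
5→1→8: 16 + 8 = 24
5→4→9→7→8: 1 + 4 + 2 + 3 = 10
Shortest: 8.

8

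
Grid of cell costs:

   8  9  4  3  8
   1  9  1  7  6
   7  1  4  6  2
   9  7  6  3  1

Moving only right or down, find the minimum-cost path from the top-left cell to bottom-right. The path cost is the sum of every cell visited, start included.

Path [0,0] [1,0] [2,0] [2,1] [2,2] [2,3] [2,4] [3,4]: 8 + 1 + 7 + 1 + 4 + 6 + 2 + 1 = 30.

30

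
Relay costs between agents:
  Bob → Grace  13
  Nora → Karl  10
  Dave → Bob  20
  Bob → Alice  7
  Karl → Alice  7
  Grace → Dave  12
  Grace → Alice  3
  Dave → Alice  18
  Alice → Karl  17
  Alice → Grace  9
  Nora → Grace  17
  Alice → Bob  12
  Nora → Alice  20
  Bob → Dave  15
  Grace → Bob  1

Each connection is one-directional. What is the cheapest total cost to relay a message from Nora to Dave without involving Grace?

44

Paths from Nora to Dave avoiding Grace:
Nora -> Karl -> Alice -> Bob -> Dave: 10 + 7 + 12 + 15 = 44
Nora -> Alice -> Bob -> Dave: 20 + 12 + 15 = 47
Best route has total 44.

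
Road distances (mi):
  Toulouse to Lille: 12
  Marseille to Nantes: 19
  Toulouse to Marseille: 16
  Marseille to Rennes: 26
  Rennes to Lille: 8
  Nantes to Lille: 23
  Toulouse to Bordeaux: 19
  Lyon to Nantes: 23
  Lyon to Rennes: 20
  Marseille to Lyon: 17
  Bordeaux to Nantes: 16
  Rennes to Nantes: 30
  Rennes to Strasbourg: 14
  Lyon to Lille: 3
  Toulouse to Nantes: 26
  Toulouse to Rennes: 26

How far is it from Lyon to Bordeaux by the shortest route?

34

A few of the Lyon→Bordeaux routes:
Lyon→Nantes→Bordeaux: 23 + 16 = 39
Lyon→Lille→Rennes→Toulouse→Bordeaux: 3 + 8 + 26 + 19 = 56
Lyon→Marseille→Nantes→Bordeaux: 17 + 19 + 16 = 52
Lyon→Marseille→Toulouse→Bordeaux: 17 + 16 + 19 = 52
Lyon→Lille→Toulouse→Bordeaux: 3 + 12 + 19 = 34
Lyon→Lille→Nantes→Bordeaux: 3 + 23 + 16 = 42
Shortest: 34 mi.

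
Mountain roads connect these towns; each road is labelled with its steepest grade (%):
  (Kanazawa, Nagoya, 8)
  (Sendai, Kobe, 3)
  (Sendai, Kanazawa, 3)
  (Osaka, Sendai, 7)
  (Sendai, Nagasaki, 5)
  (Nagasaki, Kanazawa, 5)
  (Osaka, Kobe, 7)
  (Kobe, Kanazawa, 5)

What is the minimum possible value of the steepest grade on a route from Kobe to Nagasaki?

Checking several routes:
Kobe → Kanazawa → Sendai → Nagasaki: max(5, 3, 5) = 5
Kobe → Kanazawa → Nagasaki: max(5, 5) = 5
Kobe → Sendai → Kanazawa → Nagasaki: max(3, 3, 5) = 5
Kobe → Sendai → Nagasaki: max(3, 5) = 5
The minimum achievable maximum is 5%.

5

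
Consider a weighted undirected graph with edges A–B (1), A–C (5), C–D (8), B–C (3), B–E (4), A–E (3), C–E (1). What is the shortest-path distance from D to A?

12

Paths from D to A:
D -> C -> A: 8 + 5 = 13
D -> C -> B -> E -> A: 8 + 3 + 4 + 3 = 18
D -> C -> B -> A: 8 + 3 + 1 = 12
D -> C -> E -> B -> A: 8 + 1 + 4 + 1 = 14
D -> C -> E -> A: 8 + 1 + 3 = 12
Shortest: 12.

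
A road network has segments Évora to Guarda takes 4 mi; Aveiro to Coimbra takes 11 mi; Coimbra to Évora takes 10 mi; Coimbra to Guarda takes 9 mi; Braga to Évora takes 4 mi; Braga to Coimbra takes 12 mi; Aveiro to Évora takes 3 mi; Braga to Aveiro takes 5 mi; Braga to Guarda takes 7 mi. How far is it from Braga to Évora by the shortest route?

Comparing a few candidate routes:
Braga - Coimbra - Évora: 12 + 10 = 22
Braga - Guarda - Évora: 7 + 4 = 11
Braga - Évora: 4
Braga - Aveiro - Évora: 5 + 3 = 8
Braga - Coimbra - Guarda - Évora: 12 + 9 + 4 = 25
Best route has total 4 mi.

4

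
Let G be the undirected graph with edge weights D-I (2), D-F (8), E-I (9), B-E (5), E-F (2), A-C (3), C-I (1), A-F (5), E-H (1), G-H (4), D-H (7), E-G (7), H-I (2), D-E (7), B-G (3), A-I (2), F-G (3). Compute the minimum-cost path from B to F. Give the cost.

6

Checking several routes:
B - E - H - G - F: 5 + 1 + 4 + 3 = 13
B - E - F: 5 + 2 = 7
B - G - H - E - F: 3 + 4 + 1 + 2 = 10
B - G - F: 3 + 3 = 6
B - G - E - F: 3 + 7 + 2 = 12
Shortest: 6.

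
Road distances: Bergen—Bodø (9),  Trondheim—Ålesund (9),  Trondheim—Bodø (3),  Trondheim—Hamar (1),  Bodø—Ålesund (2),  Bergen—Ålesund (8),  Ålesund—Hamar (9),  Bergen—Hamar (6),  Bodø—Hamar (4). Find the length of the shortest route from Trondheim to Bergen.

A few of the Trondheim→Bergen routes:
Trondheim → Bodø → Ålesund → Bergen: 3 + 2 + 8 = 13
Trondheim → Bodø → Hamar → Bergen: 3 + 4 + 6 = 13
Trondheim → Hamar → Bodø → Bergen: 1 + 4 + 9 = 14
Trondheim → Bodø → Bergen: 3 + 9 = 12
Trondheim → Hamar → Bergen: 1 + 6 = 7
Best route has total 7.

7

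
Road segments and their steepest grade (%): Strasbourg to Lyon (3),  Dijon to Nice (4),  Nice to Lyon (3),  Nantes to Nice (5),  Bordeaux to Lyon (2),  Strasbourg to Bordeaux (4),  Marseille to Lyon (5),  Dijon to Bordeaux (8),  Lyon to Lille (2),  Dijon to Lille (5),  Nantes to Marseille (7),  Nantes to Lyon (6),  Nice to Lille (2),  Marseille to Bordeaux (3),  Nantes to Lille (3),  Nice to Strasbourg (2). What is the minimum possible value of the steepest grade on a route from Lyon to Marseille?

Some routes from Lyon to Marseille:
Lyon-Strasbourg-Bordeaux-Marseille: max(3, 4, 3) = 4
Lyon-Lille-Nice-Strasbourg-Bordeaux-Marseille: max(2, 2, 2, 4, 3) = 4
Lyon-Bordeaux-Marseille: max(2, 3) = 3
The minimum achievable maximum is 3%.

3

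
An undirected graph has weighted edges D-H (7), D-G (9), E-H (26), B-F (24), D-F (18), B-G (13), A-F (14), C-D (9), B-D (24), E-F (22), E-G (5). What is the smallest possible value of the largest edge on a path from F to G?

Checking several routes:
F→B→G: max(24, 13) = 24
F→E→G: max(22, 5) = 22
F→D→B→G: max(18, 24, 13) = 24
F→D→G: max(18, 9) = 18
F→E→H→D→B→G: max(22, 26, 7, 24, 13) = 26
F→B→D→G: max(24, 24, 9) = 24
The minimum achievable maximum is 18.

18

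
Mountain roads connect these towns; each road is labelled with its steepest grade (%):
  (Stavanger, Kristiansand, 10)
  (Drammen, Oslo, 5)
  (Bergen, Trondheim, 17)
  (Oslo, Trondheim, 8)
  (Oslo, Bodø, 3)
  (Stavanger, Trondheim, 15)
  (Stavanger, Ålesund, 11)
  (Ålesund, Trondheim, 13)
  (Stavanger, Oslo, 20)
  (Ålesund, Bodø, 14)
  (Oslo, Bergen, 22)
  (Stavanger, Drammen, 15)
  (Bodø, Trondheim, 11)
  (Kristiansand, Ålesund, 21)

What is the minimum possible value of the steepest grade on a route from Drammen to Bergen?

A few of the Drammen→Bergen routes:
Drammen - Oslo - Bodø - Ålesund - Stavanger - Trondheim - Bergen: max(5, 3, 14, 11, 15, 17) = 17
Drammen - Oslo - Bodø - Trondheim - Bergen: max(5, 3, 11, 17) = 17
Drammen - Oslo - Bodø - Ålesund - Trondheim - Bergen: max(5, 3, 14, 13, 17) = 17
Drammen - Oslo - Trondheim - Bergen: max(5, 8, 17) = 17
The minimum achievable maximum is 17%.

17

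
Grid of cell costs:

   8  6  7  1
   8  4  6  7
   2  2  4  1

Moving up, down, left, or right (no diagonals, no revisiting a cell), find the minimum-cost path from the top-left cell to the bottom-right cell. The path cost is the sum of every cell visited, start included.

25

One optimal route is [0,0] → [0,1] → [1,1] → [2,1] → [2,2] → [2,3].
Its cost is 8 + 6 + 4 + 2 + 4 + 1 = 25.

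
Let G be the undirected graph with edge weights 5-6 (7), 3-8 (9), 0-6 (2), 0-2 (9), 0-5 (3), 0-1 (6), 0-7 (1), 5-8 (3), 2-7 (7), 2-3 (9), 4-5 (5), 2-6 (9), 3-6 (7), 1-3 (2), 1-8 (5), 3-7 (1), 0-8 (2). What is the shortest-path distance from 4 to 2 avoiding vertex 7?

Some routes from 4 to 2 avoiding 7:
4 → 5 → 6 → 2: 5 + 7 + 9 = 21
4 → 5 → 8 → 0 → 6 → 2: 5 + 3 + 2 + 2 + 9 = 21
4 → 5 → 8 → 0 → 2: 5 + 3 + 2 + 9 = 19
4 → 5 → 0 → 2: 5 + 3 + 9 = 17
4 → 5 → 0 → 6 → 2: 5 + 3 + 2 + 9 = 19
Best route has total 17.

17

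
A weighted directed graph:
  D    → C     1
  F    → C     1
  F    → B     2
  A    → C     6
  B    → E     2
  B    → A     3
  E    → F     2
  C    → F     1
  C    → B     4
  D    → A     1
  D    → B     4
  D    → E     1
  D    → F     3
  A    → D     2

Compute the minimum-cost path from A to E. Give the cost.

Comparing a few candidate routes:
A-D-C-B-E: 2 + 1 + 4 + 2 = 9
A-D-F-B-E: 2 + 3 + 2 + 2 = 9
A-C-F-B-E: 6 + 1 + 2 + 2 = 11
A-D-B-E: 2 + 4 + 2 = 8
A-D-C-F-B-E: 2 + 1 + 1 + 2 + 2 = 8
A-D-E: 2 + 1 = 3
Best route has total 3.

3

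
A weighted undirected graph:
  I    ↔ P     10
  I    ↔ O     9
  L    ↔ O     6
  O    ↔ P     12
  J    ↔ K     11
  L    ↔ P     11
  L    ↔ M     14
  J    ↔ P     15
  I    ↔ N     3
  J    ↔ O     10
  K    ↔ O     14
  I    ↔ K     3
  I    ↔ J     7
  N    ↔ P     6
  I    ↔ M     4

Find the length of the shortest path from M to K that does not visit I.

34

Some routes from M to K avoiding I:
M -> L -> O -> K: 14 + 6 + 14 = 34
M -> L -> O -> J -> K: 14 + 6 + 10 + 11 = 41
M -> L -> P -> J -> K: 14 + 11 + 15 + 11 = 51
The minimum is 34.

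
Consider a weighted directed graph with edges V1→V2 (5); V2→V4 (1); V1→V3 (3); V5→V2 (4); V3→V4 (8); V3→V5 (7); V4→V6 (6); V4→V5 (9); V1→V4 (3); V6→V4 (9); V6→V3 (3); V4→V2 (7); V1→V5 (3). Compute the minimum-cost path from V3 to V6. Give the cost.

Routes from V3 to V6:
V3 → V5 → V2 → V4 → V6: 7 + 4 + 1 + 6 = 18
V3 → V4 → V6: 8 + 6 = 14
Shortest: 14.

14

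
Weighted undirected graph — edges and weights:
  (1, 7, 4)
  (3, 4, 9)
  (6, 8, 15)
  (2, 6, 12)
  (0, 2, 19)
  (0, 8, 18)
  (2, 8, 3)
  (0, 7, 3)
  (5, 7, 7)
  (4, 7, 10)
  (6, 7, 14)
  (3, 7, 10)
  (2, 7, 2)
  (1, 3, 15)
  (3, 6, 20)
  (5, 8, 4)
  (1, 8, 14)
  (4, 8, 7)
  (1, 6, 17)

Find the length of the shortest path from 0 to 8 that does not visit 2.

14

Checking several routes:
0-7-3-4-8: 3 + 10 + 9 + 7 = 29
0-7-5-8: 3 + 7 + 4 = 14
0-7-4-8: 3 + 10 + 7 = 20
0-8: 18
0-7-1-8: 3 + 4 + 14 = 21
The minimum is 14.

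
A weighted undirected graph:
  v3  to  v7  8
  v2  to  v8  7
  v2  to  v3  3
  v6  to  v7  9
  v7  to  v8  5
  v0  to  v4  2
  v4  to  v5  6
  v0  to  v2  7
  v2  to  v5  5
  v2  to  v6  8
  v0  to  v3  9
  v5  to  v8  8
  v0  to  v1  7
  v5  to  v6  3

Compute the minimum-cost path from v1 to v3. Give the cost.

16

Comparing a few candidate routes:
v1 - v0 - v3: 7 + 9 = 16
v1 - v0 - v4 - v5 - v6 - v2 - v3: 7 + 2 + 6 + 3 + 8 + 3 = 29
v1 - v0 - v2 - v3: 7 + 7 + 3 = 17
v1 - v0 - v4 - v5 - v2 - v3: 7 + 2 + 6 + 5 + 3 = 23
v1 - v0 - v4 - v5 - v8 - v2 - v3: 7 + 2 + 6 + 8 + 7 + 3 = 33
Shortest: 16.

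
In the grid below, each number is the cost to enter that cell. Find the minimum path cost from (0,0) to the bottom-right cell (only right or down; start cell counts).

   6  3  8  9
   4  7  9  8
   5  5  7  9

Take (0,0) -> (1,0) -> (2,0) -> (2,1) -> (2,2) -> (2,3) for a total of 6 + 4 + 5 + 5 + 7 + 9 = 36.

36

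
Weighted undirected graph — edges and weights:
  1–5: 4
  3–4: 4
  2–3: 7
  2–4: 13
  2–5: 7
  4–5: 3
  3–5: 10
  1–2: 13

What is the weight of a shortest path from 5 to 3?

7

Some routes from 5 to 3:
5 → 4 → 3: 3 + 4 = 7
5 → 2 → 3: 7 + 7 = 14
5 → 3: 10
Shortest: 7.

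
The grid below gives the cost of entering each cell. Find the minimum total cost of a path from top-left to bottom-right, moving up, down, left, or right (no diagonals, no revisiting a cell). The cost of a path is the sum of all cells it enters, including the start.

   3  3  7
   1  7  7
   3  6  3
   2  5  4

18

Best path: (0,0)→(1,0)→(2,0)→(3,0)→(3,1)→(3,2)
Cost: 3 + 1 + 3 + 2 + 5 + 4 = 18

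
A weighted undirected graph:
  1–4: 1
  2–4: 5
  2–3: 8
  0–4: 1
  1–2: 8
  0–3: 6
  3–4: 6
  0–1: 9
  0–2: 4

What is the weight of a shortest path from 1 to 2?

Comparing a few candidate routes:
1 - 0 - 2: 9 + 4 = 13
1 - 4 - 2: 1 + 5 = 6
1 - 4 - 3 - 2: 1 + 6 + 8 = 15
1 - 4 - 0 - 2: 1 + 1 + 4 = 6
1 - 2: 8
Best route has total 6.

6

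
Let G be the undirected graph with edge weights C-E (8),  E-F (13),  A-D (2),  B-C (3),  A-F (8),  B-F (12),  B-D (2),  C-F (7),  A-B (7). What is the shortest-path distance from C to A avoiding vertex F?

Routes from C to A avoiding F:
C -> B -> A: 3 + 7 = 10
C -> B -> D -> A: 3 + 2 + 2 = 7
The minimum is 7.

7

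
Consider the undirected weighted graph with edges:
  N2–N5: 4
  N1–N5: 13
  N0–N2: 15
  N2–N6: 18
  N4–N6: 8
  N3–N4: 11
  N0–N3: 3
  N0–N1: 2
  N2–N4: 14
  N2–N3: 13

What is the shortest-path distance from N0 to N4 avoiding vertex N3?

29

Routes from N0 to N4 avoiding N3:
N0 - N1 - N5 - N2 - N4: 2 + 13 + 4 + 14 = 33
N0 - N1 - N5 - N2 - N6 - N4: 2 + 13 + 4 + 18 + 8 = 45
N0 - N2 - N4: 15 + 14 = 29
N0 - N2 - N6 - N4: 15 + 18 + 8 = 41
Best route has total 29.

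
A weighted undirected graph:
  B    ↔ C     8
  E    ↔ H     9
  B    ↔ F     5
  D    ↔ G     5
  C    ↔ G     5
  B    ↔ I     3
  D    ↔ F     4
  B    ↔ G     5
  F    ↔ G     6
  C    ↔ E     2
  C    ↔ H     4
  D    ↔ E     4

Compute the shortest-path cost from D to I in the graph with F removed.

13

Comparing a few candidate routes:
D→G→C→B→I: 5 + 5 + 8 + 3 = 21
D→E→H→C→B→I: 4 + 9 + 4 + 8 + 3 = 28
D→E→C→G→B→I: 4 + 2 + 5 + 5 + 3 = 19
D→E→C→B→I: 4 + 2 + 8 + 3 = 17
D→G→B→I: 5 + 5 + 3 = 13
Shortest: 13.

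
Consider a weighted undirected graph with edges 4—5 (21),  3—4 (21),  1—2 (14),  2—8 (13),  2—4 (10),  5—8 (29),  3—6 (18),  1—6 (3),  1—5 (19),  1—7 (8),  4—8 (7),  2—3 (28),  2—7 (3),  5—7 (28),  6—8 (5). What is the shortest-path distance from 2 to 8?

13

Checking several routes:
2→8: 13
2→3→6→8: 28 + 18 + 5 = 51
2→1→6→8: 14 + 3 + 5 = 22
2→7→1→6→8: 3 + 8 + 3 + 5 = 19
2→4→8: 10 + 7 = 17
Best route has total 13.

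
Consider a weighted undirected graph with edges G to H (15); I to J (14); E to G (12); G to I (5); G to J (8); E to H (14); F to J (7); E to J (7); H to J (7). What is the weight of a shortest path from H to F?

14

Comparing a few candidate routes:
H - E - G - J - F: 14 + 12 + 8 + 7 = 41
H - G - J - F: 15 + 8 + 7 = 30
H - E - J - F: 14 + 7 + 7 = 28
H - J - F: 7 + 7 = 14
Shortest: 14.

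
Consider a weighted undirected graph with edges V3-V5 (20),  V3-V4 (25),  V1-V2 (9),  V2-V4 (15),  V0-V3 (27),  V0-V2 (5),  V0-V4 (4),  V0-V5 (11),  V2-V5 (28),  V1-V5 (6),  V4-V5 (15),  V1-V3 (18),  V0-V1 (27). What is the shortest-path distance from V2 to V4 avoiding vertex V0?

A few of the V2→V4 routes:
V2 - V1 - V3 - V5 - V4: 9 + 18 + 20 + 15 = 62
V2 - V5 - V4: 28 + 15 = 43
V2 - V1 - V5 - V4: 9 + 6 + 15 = 30
V2 - V1 - V3 - V4: 9 + 18 + 25 = 52
V2 - V1 - V5 - V3 - V4: 9 + 6 + 20 + 25 = 60
V2 - V4: 15
Shortest: 15.

15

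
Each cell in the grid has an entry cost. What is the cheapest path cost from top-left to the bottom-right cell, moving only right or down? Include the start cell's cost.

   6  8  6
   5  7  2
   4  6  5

Path (0,0) (1,0) (1,1) (1,2) (2,2): 6 + 5 + 7 + 2 + 5 = 25.
(Top row then right column would cost 27.)

25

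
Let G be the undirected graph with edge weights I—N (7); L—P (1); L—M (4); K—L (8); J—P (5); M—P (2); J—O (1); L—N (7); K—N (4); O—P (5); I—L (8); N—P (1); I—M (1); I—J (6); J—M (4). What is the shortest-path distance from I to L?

4

Comparing a few candidate routes:
I → N → P → L: 7 + 1 + 1 = 9
I → M → L: 1 + 4 = 5
I → L: 8
I → M → J → P → L: 1 + 4 + 5 + 1 = 11
I → M → P → N → L: 1 + 2 + 1 + 7 = 11
I → M → P → L: 1 + 2 + 1 = 4
Shortest: 4.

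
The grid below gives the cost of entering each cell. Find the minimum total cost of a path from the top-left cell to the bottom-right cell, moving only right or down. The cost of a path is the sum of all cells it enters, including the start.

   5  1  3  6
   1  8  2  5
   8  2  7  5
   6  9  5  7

Best path: (0,0) (0,1) (0,2) (1,2) (1,3) (2,3) (3,3)
Cost: 5 + 1 + 3 + 2 + 5 + 5 + 7 = 28
For comparison, the top-then-right route costs 32.

28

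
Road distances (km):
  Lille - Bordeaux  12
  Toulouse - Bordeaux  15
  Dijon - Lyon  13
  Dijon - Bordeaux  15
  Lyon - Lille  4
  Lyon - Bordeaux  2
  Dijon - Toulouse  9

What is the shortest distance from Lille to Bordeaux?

6

Candidate routes:
Lille→Bordeaux: 12
Lille→Lyon→Dijon→Toulouse→Bordeaux: 4 + 13 + 9 + 15 = 41
Lille→Lyon→Bordeaux: 4 + 2 = 6
Lille→Lyon→Dijon→Bordeaux: 4 + 13 + 15 = 32
Best route has total 6 km.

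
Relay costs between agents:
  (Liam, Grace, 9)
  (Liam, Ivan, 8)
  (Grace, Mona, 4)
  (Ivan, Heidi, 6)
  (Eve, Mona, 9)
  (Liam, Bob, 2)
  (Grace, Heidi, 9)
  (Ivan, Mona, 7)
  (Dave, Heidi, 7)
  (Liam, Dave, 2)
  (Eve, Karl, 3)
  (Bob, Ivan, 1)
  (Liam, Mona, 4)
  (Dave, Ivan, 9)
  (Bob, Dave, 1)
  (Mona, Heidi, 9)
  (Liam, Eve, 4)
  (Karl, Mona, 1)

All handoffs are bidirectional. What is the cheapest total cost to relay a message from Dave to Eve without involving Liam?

13

A few of the Dave→Eve routes:
Dave → Ivan → Mona → Karl → Eve: 9 + 7 + 1 + 3 = 20
Dave → Bob → Ivan → Mona → Eve: 1 + 1 + 7 + 9 = 18
Dave → Heidi → Mona → Karl → Eve: 7 + 9 + 1 + 3 = 20
Dave → Bob → Ivan → Mona → Karl → Eve: 1 + 1 + 7 + 1 + 3 = 13
Shortest: 13.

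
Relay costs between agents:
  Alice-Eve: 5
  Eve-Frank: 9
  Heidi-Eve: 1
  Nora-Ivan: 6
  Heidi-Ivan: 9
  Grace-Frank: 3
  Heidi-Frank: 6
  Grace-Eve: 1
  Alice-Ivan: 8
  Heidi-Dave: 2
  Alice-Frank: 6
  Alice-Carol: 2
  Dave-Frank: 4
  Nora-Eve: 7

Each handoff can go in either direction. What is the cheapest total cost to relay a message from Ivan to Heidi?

Checking several routes:
Ivan → Alice → Frank → Grace → Eve → Heidi: 8 + 6 + 3 + 1 + 1 = 19
Ivan → Alice → Frank → Heidi: 8 + 6 + 6 = 20
Ivan → Alice → Frank → Dave → Heidi: 8 + 6 + 4 + 2 = 20
Ivan → Heidi: 9
Ivan → Alice → Eve → Heidi: 8 + 5 + 1 = 14
Ivan → Nora → Eve → Heidi: 6 + 7 + 1 = 14
Best route has total 9.

9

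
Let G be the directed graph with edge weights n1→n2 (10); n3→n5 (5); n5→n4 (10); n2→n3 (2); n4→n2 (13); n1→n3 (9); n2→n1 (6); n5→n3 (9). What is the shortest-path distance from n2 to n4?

Candidate routes:
n2-n1-n3-n5-n4: 6 + 9 + 5 + 10 = 30
n2-n3-n5-n4: 2 + 5 + 10 = 17
The minimum is 17.

17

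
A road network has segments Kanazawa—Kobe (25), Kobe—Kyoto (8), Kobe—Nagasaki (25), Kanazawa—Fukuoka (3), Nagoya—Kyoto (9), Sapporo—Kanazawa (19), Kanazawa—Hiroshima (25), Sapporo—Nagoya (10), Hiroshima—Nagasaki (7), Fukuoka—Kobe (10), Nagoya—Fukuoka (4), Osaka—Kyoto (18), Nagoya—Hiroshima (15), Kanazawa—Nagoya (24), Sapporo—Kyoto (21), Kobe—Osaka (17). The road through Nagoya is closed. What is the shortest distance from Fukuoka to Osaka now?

Some routes from Fukuoka to Osaka avoiding Nagoya:
Fukuoka - Kanazawa - Kobe - Kyoto - Osaka: 3 + 25 + 8 + 18 = 54
Fukuoka - Kanazawa - Kobe - Osaka: 3 + 25 + 17 = 45
Fukuoka - Kobe - Osaka: 10 + 17 = 27
Fukuoka - Kobe - Kyoto - Osaka: 10 + 8 + 18 = 36
Shortest: 27.

27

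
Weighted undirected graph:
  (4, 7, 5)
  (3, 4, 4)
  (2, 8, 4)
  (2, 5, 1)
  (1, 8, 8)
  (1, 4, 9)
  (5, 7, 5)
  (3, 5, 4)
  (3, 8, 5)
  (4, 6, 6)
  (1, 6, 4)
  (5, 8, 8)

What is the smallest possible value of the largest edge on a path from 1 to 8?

A few of the 1→8 routes:
1-6-4-7-5-8: max(4, 6, 5, 5, 8) = 8
1-6-4-7-5-3-8: max(4, 6, 5, 5, 4, 5) = 6
1-6-4-3-5-2-8: max(4, 6, 4, 4, 1, 4) = 6
1-6-4-3-5-8: max(4, 6, 4, 4, 8) = 8
1-6-4-3-8: max(4, 6, 4, 5) = 6
1-6-4-7-5-2-8: max(4, 6, 5, 5, 1, 4) = 6
Best route has worst link 6.

6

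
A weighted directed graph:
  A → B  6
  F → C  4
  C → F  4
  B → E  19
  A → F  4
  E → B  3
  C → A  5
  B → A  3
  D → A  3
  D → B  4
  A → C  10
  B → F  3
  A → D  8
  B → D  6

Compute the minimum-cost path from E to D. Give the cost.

Routes from E to D:
E -> B -> F -> C -> A -> D: 3 + 3 + 4 + 5 + 8 = 23
E -> B -> A -> D: 3 + 3 + 8 = 14
E -> B -> D: 3 + 6 = 9
Best route has total 9.

9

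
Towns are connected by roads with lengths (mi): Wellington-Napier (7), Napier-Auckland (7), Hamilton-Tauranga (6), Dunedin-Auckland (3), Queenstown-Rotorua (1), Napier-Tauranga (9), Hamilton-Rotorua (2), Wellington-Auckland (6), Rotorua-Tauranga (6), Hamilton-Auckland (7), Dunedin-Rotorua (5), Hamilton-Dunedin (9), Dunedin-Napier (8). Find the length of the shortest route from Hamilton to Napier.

14

Comparing a few candidate routes:
Hamilton -> Rotorua -> Tauranga -> Napier: 2 + 6 + 9 = 17
Hamilton -> Tauranga -> Napier: 6 + 9 = 15
Hamilton -> Auckland -> Napier: 7 + 7 = 14
Hamilton -> Rotorua -> Dunedin -> Napier: 2 + 5 + 8 = 15
The minimum is 14 mi.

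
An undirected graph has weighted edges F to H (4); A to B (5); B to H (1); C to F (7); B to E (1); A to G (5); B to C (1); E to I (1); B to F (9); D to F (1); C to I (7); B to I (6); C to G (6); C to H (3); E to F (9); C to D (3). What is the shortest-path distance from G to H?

Comparing a few candidate routes:
G -> C -> I -> E -> B -> H: 6 + 7 + 1 + 1 + 1 = 16
G -> A -> B -> C -> H: 5 + 5 + 1 + 3 = 14
G -> C -> B -> H: 6 + 1 + 1 = 8
G -> C -> H: 6 + 3 = 9
G -> A -> B -> H: 5 + 5 + 1 = 11
G -> C -> D -> F -> H: 6 + 3 + 1 + 4 = 14
The minimum is 8.

8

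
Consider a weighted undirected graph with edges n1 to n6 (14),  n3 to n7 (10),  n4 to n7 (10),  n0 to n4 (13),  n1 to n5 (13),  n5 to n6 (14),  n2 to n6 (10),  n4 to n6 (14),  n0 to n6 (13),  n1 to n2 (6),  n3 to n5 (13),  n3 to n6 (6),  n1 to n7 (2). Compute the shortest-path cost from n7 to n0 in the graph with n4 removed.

Comparing a few candidate routes:
n7 → n1 → n6 → n0: 2 + 14 + 13 = 29
n7 → n1 → n5 → n6 → n0: 2 + 13 + 14 + 13 = 42
n7 → n3 → n6 → n0: 10 + 6 + 13 = 29
n7 → n1 → n2 → n6 → n0: 2 + 6 + 10 + 13 = 31
Best route has total 29.

29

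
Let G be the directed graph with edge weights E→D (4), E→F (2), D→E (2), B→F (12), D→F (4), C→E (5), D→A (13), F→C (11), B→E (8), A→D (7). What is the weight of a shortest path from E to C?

Candidate routes:
E→F→C: 2 + 11 = 13
E→D→F→C: 4 + 4 + 11 = 19
The minimum is 13.

13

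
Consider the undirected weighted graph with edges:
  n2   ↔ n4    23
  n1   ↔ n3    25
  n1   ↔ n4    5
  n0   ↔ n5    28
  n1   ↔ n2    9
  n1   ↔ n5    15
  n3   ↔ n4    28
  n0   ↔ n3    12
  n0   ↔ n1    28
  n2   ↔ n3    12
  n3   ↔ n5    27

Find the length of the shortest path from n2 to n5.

Comparing a few candidate routes:
n2 - n4 - n1 - n5: 23 + 5 + 15 = 43
n2 - n3 - n5: 12 + 27 = 39
n2 - n1 - n5: 9 + 15 = 24
Best route has total 24.

24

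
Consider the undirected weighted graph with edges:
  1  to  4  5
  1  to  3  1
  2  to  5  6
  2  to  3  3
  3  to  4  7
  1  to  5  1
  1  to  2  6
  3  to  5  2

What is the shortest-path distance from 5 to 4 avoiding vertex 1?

9

Routes from 5 to 4 avoiding 1:
5→3→4: 2 + 7 = 9
5→2→3→4: 6 + 3 + 7 = 16
Shortest: 9.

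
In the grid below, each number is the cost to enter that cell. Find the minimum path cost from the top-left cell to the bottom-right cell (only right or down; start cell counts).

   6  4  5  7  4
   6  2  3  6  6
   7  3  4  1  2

22

Path (0,0) → (0,1) → (1,1) → (1,2) → (2,2) → (2,3) → (2,4): 6 + 4 + 2 + 3 + 4 + 1 + 2 = 22.
(Top row then right column would cost 34.)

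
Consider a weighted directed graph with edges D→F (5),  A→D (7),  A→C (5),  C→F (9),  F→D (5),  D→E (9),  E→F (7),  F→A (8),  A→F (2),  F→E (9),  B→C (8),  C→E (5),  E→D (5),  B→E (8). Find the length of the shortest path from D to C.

Candidate routes:
D → E → F → A → C: 9 + 7 + 8 + 5 = 29
D → F → A → C: 5 + 8 + 5 = 18
Best route has total 18.

18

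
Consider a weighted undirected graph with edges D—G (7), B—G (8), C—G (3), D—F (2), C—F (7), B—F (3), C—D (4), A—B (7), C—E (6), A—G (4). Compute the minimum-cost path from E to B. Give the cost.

Checking several routes:
E -> C -> G -> B: 6 + 3 + 8 = 17
E -> C -> D -> F -> B: 6 + 4 + 2 + 3 = 15
E -> C -> G -> A -> B: 6 + 3 + 4 + 7 = 20
E -> C -> F -> B: 6 + 7 + 3 = 16
Best route has total 15.

15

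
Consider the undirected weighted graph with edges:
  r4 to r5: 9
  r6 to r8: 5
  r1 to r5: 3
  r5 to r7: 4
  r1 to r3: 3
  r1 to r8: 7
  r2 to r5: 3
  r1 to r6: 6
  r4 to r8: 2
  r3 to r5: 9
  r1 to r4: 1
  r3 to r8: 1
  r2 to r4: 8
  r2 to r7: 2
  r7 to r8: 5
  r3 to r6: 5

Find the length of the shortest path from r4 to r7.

7

Checking several routes:
r4 -> r1 -> r3 -> r8 -> r7: 1 + 3 + 1 + 5 = 10
r4 -> r1 -> r5 -> r7: 1 + 3 + 4 = 8
r4 -> r8 -> r3 -> r1 -> r5 -> r7: 2 + 1 + 3 + 3 + 4 = 13
r4 -> r1 -> r5 -> r2 -> r7: 1 + 3 + 3 + 2 = 9
r4 -> r2 -> r7: 8 + 2 = 10
r4 -> r8 -> r7: 2 + 5 = 7
Best route has total 7.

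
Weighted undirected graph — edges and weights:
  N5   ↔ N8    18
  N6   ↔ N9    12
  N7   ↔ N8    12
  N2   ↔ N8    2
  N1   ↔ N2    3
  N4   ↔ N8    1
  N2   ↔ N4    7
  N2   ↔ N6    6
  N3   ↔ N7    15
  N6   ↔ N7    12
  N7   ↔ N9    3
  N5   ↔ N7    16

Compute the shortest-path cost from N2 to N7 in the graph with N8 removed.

18

Routes from N2 to N7 avoiding N8:
N2 → N6 → N7: 6 + 12 = 18
N2 → N6 → N9 → N7: 6 + 12 + 3 = 21
Shortest: 18.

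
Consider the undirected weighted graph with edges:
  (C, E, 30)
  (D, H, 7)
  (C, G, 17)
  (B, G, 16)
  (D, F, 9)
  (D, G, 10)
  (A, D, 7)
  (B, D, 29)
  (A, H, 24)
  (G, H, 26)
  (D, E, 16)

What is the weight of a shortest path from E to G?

Routes from E to G:
E - D - G: 16 + 10 = 26
E - D - A - H - G: 16 + 7 + 24 + 26 = 73
E - C - G: 30 + 17 = 47
E - D - B - G: 16 + 29 + 16 = 61
E - D - H - G: 16 + 7 + 26 = 49
Best route has total 26.

26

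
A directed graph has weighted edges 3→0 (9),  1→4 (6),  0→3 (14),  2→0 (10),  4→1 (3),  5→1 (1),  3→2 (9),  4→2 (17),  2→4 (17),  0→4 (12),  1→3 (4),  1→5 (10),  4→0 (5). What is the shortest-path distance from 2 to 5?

Routes from 2 to 5:
2-0-4-1-5: 10 + 12 + 3 + 10 = 35
2-4-1-5: 17 + 3 + 10 = 30
Best route has total 30.

30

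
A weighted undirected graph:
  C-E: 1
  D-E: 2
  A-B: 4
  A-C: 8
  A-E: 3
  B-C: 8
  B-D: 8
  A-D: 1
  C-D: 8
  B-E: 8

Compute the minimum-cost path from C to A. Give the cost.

4

Comparing a few candidate routes:
C→E→D→A: 1 + 2 + 1 = 4
C→E→A: 1 + 3 = 4
C→A: 8
The minimum is 4.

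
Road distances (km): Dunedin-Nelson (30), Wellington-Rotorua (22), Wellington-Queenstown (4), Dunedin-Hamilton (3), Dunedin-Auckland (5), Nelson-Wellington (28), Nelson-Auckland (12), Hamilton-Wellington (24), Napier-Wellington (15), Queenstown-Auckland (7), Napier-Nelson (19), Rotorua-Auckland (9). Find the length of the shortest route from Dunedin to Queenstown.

Comparing a few candidate routes:
Dunedin → Auckland → Queenstown: 5 + 7 = 12
Dunedin → Auckland → Rotorua → Wellington → Queenstown: 5 + 9 + 22 + 4 = 40
Dunedin → Hamilton → Wellington → Queenstown: 3 + 24 + 4 = 31
Best route has total 12 km.

12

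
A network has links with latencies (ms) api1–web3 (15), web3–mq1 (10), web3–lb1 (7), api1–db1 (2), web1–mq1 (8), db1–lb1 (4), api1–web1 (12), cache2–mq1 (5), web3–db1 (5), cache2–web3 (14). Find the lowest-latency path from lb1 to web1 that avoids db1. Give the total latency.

25

Candidate routes:
lb1 - web3 - cache2 - mq1 - web1: 7 + 14 + 5 + 8 = 34
lb1 - web3 - api1 - web1: 7 + 15 + 12 = 34
lb1 - web3 - mq1 - web1: 7 + 10 + 8 = 25
Best route has total 25 ms.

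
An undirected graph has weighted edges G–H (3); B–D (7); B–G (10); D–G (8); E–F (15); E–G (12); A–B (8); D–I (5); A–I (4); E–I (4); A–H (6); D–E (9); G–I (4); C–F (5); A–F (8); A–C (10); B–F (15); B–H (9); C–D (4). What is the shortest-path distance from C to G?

Checking several routes:
C→D→B→G: 4 + 7 + 10 = 21
C→A→I→G: 10 + 4 + 4 = 18
C→D→I→G: 4 + 5 + 4 = 13
C→D→E→I→G: 4 + 9 + 4 + 4 = 21
C→A→H→G: 10 + 6 + 3 = 19
C→D→G: 4 + 8 = 12
Shortest: 12.

12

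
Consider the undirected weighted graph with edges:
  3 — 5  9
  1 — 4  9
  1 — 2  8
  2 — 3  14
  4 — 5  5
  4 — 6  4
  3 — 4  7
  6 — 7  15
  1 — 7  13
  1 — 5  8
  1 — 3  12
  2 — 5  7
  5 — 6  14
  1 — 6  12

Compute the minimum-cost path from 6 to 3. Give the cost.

Some routes from 6 to 3:
6 -> 4 -> 3: 4 + 7 = 11
6 -> 4 -> 1 -> 3: 4 + 9 + 12 = 25
6 -> 5 -> 3: 14 + 9 = 23
6 -> 5 -> 4 -> 3: 14 + 5 + 7 = 26
6 -> 4 -> 5 -> 3: 4 + 5 + 9 = 18
6 -> 1 -> 3: 12 + 12 = 24
Best route has total 11.

11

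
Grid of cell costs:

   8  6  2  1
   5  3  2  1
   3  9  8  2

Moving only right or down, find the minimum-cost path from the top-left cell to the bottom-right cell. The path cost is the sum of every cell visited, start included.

20

Path [0,0] -> [0,1] -> [0,2] -> [0,3] -> [1,3] -> [2,3]: 8 + 6 + 2 + 1 + 1 + 2 = 20.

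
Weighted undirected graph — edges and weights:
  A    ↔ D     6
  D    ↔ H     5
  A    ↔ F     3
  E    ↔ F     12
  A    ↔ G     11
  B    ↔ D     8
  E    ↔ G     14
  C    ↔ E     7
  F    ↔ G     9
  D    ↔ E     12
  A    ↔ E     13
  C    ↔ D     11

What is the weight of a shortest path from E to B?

A few of the E→B routes:
E-C-D-B: 7 + 11 + 8 = 26
E-F-A-D-B: 12 + 3 + 6 + 8 = 29
E-A-D-B: 13 + 6 + 8 = 27
E-D-B: 12 + 8 = 20
Shortest: 20.

20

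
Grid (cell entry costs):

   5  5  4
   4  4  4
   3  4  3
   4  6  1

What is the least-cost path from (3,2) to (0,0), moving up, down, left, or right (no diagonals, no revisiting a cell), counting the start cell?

20

Best path: [3,2] -> [2,2] -> [2,1] -> [2,0] -> [1,0] -> [0,0]
Cost: 1 + 3 + 4 + 3 + 4 + 5 = 20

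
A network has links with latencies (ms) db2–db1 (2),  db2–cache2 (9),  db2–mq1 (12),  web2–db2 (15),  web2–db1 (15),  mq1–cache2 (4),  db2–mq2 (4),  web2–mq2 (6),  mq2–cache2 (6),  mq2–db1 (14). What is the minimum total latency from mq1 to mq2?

10

Checking several routes:
mq1-cache2-mq2: 4 + 6 = 10
mq1-db2-db1-mq2: 12 + 2 + 14 = 28
mq1-db2-cache2-mq2: 12 + 9 + 6 = 27
mq1-cache2-db2-mq2: 4 + 9 + 4 = 17
mq1-db2-mq2: 12 + 4 = 16
Best route has total 10 ms.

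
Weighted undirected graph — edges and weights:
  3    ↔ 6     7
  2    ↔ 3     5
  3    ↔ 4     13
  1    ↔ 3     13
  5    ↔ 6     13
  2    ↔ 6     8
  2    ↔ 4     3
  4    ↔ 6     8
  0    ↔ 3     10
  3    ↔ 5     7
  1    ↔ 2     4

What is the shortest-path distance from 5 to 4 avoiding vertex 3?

21

Paths from 5 to 4 avoiding 3:
5 -> 6 -> 4: 13 + 8 = 21
5 -> 6 -> 2 -> 4: 13 + 8 + 3 = 24
Shortest: 21.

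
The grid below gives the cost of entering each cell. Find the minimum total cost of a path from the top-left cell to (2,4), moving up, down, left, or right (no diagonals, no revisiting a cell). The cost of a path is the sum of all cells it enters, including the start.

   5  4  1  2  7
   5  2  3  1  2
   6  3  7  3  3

Best path: (0,0) -> (0,1) -> (0,2) -> (0,3) -> (1,3) -> (1,4) -> (2,4)
Cost: 5 + 4 + 1 + 2 + 1 + 2 + 3 = 18

18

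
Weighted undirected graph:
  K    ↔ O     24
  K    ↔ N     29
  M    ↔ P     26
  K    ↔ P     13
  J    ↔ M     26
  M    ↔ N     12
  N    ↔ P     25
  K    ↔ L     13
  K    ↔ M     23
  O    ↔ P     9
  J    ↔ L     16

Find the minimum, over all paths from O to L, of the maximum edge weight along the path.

A few of the O→L routes:
O → P → K → L: max(9, 13, 13) = 13
O → K → P → N → M → J → L: max(24, 13, 25, 12, 26, 16) = 26
O → P → N → M → K → L: max(9, 25, 12, 23, 13) = 25
O → K → L: max(24, 13) = 24
O → K → P → M → J → L: max(24, 13, 26, 26, 16) = 26
The minimum achievable maximum is 13.

13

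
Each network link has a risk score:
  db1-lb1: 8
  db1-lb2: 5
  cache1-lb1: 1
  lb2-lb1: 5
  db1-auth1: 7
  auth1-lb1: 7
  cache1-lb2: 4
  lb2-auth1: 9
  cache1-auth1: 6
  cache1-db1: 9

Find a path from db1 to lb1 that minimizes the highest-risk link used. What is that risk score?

5

Comparing a few candidate routes:
db1 - auth1 - lb1: max(7, 7) = 7
db1 - lb2 - cache1 - lb1: max(5, 4, 1) = 5
db1 - auth1 - cache1 - lb2 - lb1: max(7, 6, 4, 5) = 7
db1 - lb2 - lb1: max(5, 5) = 5
Best route has worst link 5.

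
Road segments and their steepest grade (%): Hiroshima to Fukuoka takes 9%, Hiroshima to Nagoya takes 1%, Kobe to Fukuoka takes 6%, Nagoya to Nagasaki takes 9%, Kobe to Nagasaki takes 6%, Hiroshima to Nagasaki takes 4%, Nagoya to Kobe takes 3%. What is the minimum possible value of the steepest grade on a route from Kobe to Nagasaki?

4

Routes from Kobe to Nagasaki:
Kobe→Nagoya→Hiroshima→Nagasaki: max(3, 1, 4) = 4
Kobe→Nagasaki: max(6) = 6
Kobe→Fukuoka→Hiroshima→Nagasaki: max(6, 9, 4) = 9
Kobe→Fukuoka→Hiroshima→Nagoya→Nagasaki: max(6, 9, 1, 9) = 9
Kobe→Nagoya→Nagasaki: max(3, 9) = 9
Best route has worst link 4%.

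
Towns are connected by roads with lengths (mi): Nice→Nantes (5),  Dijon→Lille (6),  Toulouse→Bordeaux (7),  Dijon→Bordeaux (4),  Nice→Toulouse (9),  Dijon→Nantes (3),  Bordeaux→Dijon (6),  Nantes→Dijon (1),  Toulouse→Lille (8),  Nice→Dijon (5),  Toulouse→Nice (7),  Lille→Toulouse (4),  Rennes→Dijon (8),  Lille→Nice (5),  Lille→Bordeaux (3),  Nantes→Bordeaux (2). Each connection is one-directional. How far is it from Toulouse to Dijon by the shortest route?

12

Some routes from Toulouse to Dijon:
Toulouse-Nice-Nantes-Dijon: 7 + 5 + 1 = 13
Toulouse-Bordeaux-Dijon: 7 + 6 = 13
Toulouse-Nice-Dijon: 7 + 5 = 12
Shortest: 12 mi.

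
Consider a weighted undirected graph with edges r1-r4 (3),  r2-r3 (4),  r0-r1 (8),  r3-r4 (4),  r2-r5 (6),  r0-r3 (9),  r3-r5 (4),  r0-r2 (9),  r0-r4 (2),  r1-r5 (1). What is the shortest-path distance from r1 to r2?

Some routes from r1 to r2:
r1→r4→r3→r2: 3 + 4 + 4 = 11
r1→r5→r3→r2: 1 + 4 + 4 = 9
r1→r4→r3→r5→r2: 3 + 4 + 4 + 6 = 17
r1→r4→r0→r2: 3 + 2 + 9 = 14
r1→r5→r2: 1 + 6 = 7
Best route has total 7.

7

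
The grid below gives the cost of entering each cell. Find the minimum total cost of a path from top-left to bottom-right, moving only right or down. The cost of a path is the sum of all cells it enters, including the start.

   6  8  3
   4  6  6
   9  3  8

Best path: [0,0] -> [1,0] -> [1,1] -> [2,1] -> [2,2]
Cost: 6 + 4 + 6 + 3 + 8 = 27
For comparison, the top-then-right route costs 31.

27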